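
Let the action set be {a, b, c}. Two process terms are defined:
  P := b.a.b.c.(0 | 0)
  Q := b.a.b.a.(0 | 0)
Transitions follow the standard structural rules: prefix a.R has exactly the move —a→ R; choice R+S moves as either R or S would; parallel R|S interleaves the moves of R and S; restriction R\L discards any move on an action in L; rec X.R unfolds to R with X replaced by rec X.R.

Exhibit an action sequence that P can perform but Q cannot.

babc

Reachable graph of P (5 states):
  p0 = b.a.b.c.(0 | 0) → -b-> p1
  p1 = a.b.c.(0 | 0) → -a-> p2
  p2 = b.c.(0 | 0) → -b-> p3
  p3 = c.(0 | 0) → -c-> p4
  p4 = 0 | 0 → stopped
Reachable graph of Q (5 states):
  q0 = b.a.b.a.(0 | 0) → -b-> q1
  q1 = a.b.a.(0 | 0) → -a-> q2
  q2 = b.a.(0 | 0) → -b-> q3
  q3 = a.(0 | 0) → -a-> q4
  q4 = 0 | 0 → stopped
Trace ⟨babc⟩ through P, begin at {p0}:
  [1] b ⇒ {p1}
  [2] a ⇒ {p2}
  [3] b ⇒ {p3}
  [4] c ⇒ {p4}
  — P admits the full trace.
Trace ⟨babc⟩ through Q, begin at {q0}:
  [1] b ⇒ {q1}
  [2] a ⇒ {q2}
  [3] b ⇒ {q3}
  [4] c ⇒ ∅ (Q stuck)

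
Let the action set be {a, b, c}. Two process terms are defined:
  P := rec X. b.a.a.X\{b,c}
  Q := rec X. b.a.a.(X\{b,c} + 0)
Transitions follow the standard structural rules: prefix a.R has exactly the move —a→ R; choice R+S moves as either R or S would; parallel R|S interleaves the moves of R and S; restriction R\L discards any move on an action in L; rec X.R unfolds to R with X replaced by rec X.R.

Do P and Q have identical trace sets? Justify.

LTS(P): 4 reachable states
  m0 = rec X. b.a.a.X\{b,c} has moves --b--▸ m1
  m1 = a.a.(rec X. b.a.a.X\{b,c})\{b,c} has moves --a--▸ m2
  m2 = a.(rec X. b.a.a.X\{b,c})\{b,c} has moves --a--▸ m3
  m3 = (rec X. b.a.a.X\{b,c})\{b,c} has moves ·
LTS(Q): 4 reachable states
  n0 = rec X. b.a.a.(X\{b,c} + 0) has moves --b--▸ n1
  n1 = a.a.((rec X. b.a.a.(X\{b,c} + 0))\{b,c} + 0) has moves --a--▸ n2
  n2 = a.((rec X. b.a.a.(X\{b,c} + 0))\{b,c} + 0) has moves --a--▸ n3
  n3 = (rec X. b.a.a.(X\{b,c} + 0))\{b,c} + 0 has moves ·
Coarsest stable partition (strong bisimilarity classes):
  B0 = {m0, n0}
  B1 = {m1, n1}
  B2 = {m2, n2}
  B3 = {m3, n3}
m0 ∈ B0, n0 ∈ B0 → same block
Bisimilar ⇒ trace-equivalent.

YES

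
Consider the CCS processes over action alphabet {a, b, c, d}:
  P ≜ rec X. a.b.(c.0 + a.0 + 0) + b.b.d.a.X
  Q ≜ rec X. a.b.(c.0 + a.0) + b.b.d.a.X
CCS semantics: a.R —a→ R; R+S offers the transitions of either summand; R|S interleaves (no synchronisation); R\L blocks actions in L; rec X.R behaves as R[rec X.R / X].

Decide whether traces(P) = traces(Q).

Reachable graph of P (7 states):
  m0 = rec X. a.b.(c.0 + a.0 + 0) + b.b.d.a.X → =a=> m1, =b=> m2
  m1 = b.(c.0 + a.0 + 0) → =b=> m3
  m2 = b.d.a.(rec X. a.b.(c.0 + a.0 + 0) + b.b.d.a.X) → =b=> m4
  m3 = c.0 + a.0 + 0 → =a=> m5, =c=> m5
  m4 = d.a.(rec X. a.b.(c.0 + a.0 + 0) + b.b.d.a.X) → =d=> m6
  m5 = 0 → ·
  m6 = a.(rec X. a.b.(c.0 + a.0 + 0) + b.b.d.a.X) → =a=> m0
Reachable graph of Q (7 states):
  n0 = rec X. a.b.(c.0 + a.0) + b.b.d.a.X → =a=> n1, =b=> n2
  n1 = b.(c.0 + a.0) → =b=> n3
  n2 = b.d.a.(rec X. a.b.(c.0 + a.0) + b.b.d.a.X) → =b=> n4
  n3 = c.0 + a.0 → =a=> n5, =c=> n5
  n4 = d.a.(rec X. a.b.(c.0 + a.0) + b.b.d.a.X) → =d=> n6
  n5 = 0 → ·
  n6 = a.(rec X. a.b.(c.0 + a.0) + b.b.d.a.X) → =a=> n0
Partition-refinement fixed point:
  B0 = {m0, n0}
  B1 = {m1, n1}
  B2 = {m3, n3}
  B3 = {m5, n5}
  B4 = {m2, n2}
  B5 = {m4, n4}
  B6 = {m6, n6}
m0 ∈ B0, n0 ∈ B0 → same block
Bisimilar ⇒ trace-equivalent.

YES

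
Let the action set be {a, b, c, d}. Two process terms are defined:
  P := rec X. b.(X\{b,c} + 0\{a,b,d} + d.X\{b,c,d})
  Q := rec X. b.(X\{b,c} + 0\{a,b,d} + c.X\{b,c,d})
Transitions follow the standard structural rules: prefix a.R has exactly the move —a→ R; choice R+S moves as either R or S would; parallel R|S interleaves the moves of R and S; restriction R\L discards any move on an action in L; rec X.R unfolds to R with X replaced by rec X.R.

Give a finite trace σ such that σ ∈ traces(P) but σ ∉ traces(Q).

bd

P's transition system — 3 states:
  u0 = rec X. b.(X\{b,c} + 0\{a,b,d} + d.X\{b,c,d}) has moves --b--▸ u1
  u1 = (rec X. b.(X\{b,c} + 0\{a,b,d} + d.X\{b,c,d}))\{b,c} + 0\{a,b,d} + d.(rec X. b.(X\{b,c} + 0\{a,b,d} + d.X\{b,c,d}))\{b,c,d} has moves --d--▸ u2
  u2 = (rec X. b.(X\{b,c} + 0\{a,b,d} + d.X\{b,c,d}))\{b,c,d} has moves (no moves)
Q's transition system — 3 states:
  v0 = rec X. b.(X\{b,c} + 0\{a,b,d} + c.X\{b,c,d}) has moves --b--▸ v1
  v1 = (rec X. b.(X\{b,c} + 0\{a,b,d} + c.X\{b,c,d}))\{b,c} + 0\{a,b,d} + c.(rec X. b.(X\{b,c} + 0\{a,b,d} + c.X\{b,c,d}))\{b,c,d} has moves --c--▸ v2
  v2 = (rec X. b.(X\{b,c} + 0\{a,b,d} + c.X\{b,c,d}))\{b,c,d} has moves (no moves)
Executing bd from P (initial set {u0}):
  after b @ step 1: {u1}
  after d @ step 2: {u2}
  ✓ P
Executing bd from Q (initial set {v0}):
  after b @ step 1: {v1}
  after d @ step 2: ∅  — Q cannot continue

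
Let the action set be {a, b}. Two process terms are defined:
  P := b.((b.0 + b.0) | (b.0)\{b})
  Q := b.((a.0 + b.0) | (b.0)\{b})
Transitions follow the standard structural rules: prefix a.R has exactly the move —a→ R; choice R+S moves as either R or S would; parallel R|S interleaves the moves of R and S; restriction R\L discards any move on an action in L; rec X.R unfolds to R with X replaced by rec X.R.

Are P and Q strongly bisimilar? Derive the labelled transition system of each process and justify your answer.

Reachable graph of P (3 states):
  s0 = b.((b.0 + b.0) | (b.0)\{b}) has moves -b-> s1
  s1 = (b.0 + b.0) | (b.0)\{b} has moves -b-> s2
  s2 = 0 | (b.0)\{b} has moves deadlocked
Reachable graph of Q (3 states):
  t0 = b.((a.0 + b.0) | (b.0)\{b}) has moves -b-> t1
  t1 = (a.0 + b.0) | (b.0)\{b} has moves -a-> t2, -b-> t2
  t2 = 0 | (b.0)\{b} has moves deadlocked
Partition-refinement fixed point:
  B0 = {s0}
  B1 = {s1}
  B2 = {s2, t2}
  B3 = {t0}
  B4 = {t1}
s0 ∈ B0, t0 ∈ B3 → different blocks

P ≁ Q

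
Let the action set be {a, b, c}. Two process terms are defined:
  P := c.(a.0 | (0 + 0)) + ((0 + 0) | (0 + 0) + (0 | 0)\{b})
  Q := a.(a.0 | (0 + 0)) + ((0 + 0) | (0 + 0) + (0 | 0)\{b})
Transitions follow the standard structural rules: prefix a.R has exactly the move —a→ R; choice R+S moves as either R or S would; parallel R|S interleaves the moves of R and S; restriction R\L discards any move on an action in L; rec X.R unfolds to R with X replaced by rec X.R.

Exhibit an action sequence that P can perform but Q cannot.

P's transition system — 3 states:
  s0 = c.(a.0 | (0 + 0)) + ((0 + 0) | (0 + 0) + (0 | 0)\{b}) :: —c→ s1
  s1 = a.0 | (0 + 0) :: —a→ s2
  s2 = 0 | (0 + 0) :: ·
Q's transition system — 3 states:
  t0 = a.(a.0 | (0 + 0)) + ((0 + 0) | (0 + 0) + (0 | 0)\{b}) :: —a→ t1
  t1 = a.0 | (0 + 0) :: —a→ t2
  t2 = 0 | (0 + 0) :: ·
Executing c from P (initial set {s0}):
  [1] c ⇒ {s1}
  P completes σ.
Executing c from Q (initial set {t0}):
  [1] c ⇒ ∅  — Q cannot continue

c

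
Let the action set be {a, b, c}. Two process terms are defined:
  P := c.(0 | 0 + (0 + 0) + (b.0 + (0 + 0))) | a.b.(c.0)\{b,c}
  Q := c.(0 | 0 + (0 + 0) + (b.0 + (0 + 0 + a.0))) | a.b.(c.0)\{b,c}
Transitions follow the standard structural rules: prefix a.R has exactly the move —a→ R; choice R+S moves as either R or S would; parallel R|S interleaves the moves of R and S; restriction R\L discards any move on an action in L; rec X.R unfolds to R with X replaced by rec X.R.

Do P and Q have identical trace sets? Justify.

traces(P) ≠ traces(Q) — witness ⟨aca⟩

LTS(P): 9 reachable states
  p0 = c.(0 | 0 + (0 + 0) + (b.0 + (0 + 0))) | a.b.(c.0)\{b,c} → -a-> p1, -c-> p2
  p1 = c.(0 | 0 + (0 + 0) + (b.0 + (0 + 0))) | b.(c.0)\{b,c} → -b-> p3, -c-> p4
  p2 = (0 | 0 + (0 + 0) + (b.0 + (0 + 0))) | a.b.(c.0)\{b,c} → -a-> p4, -b-> p5
  p3 = c.(0 | 0 + (0 + 0) + (b.0 + (0 + 0))) | (c.0)\{b,c} → -c-> p6
  p4 = (0 | 0 + (0 + 0) + (b.0 + (0 + 0))) | b.(c.0)\{b,c} → -b-> p6, -b-> p7
  p5 = 0 | a.b.(c.0)\{b,c} → -a-> p7
  p6 = (0 | 0 + (0 + 0) + (b.0 + (0 + 0))) | (c.0)\{b,c} → -b-> p8
  p7 = 0 | b.(c.0)\{b,c} → -b-> p8
  p8 = 0 | (c.0)\{b,c} → stopped
LTS(Q): 9 reachable states
  q0 = c.(0 | 0 + (0 + 0) + (b.0 + (0 + 0 + a.0))) | a.b.(c.0)\{b,c} → -a-> q1, -c-> q2
  q1 = c.(0 | 0 + (0 + 0) + (b.0 + (0 + 0 + a.0))) | b.(c.0)\{b,c} → -b-> q3, -c-> q4
  q2 = (0 | 0 + (0 + 0) + (b.0 + (0 + 0 + a.0))) | a.b.(c.0)\{b,c} → -a-> q4, -a-> q5, -b-> q5
  q3 = c.(0 | 0 + (0 + 0) + (b.0 + (0 + 0 + a.0))) | (c.0)\{b,c} → -c-> q6
  q4 = (0 | 0 + (0 + 0) + (b.0 + (0 + 0 + a.0))) | b.(c.0)\{b,c} → -a-> q7, -b-> q6, -b-> q7
  q5 = 0 | a.b.(c.0)\{b,c} → -a-> q7
  q6 = (0 | 0 + (0 + 0) + (b.0 + (0 + 0 + a.0))) | (c.0)\{b,c} → -a-> q8, -b-> q8
  q7 = 0 | b.(c.0)\{b,c} → -b-> q8
  q8 = 0 | (c.0)\{b,c} → stopped
Executing aca from Q (initial set {q0}):
  step 1 (a): {q1}
  step 2 (c): {q4}
  step 3 (a): {q7}
  ✓ Q
Executing aca from P (initial set {p0}):
  step 1 (a): {p1}
  step 2 (c): {p4}
  step 3 (a): no successor for P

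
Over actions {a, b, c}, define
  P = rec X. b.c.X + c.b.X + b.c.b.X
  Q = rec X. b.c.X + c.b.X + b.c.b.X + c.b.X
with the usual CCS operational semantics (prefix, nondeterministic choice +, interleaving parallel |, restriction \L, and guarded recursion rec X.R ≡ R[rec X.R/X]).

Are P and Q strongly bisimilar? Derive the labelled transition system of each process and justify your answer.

YES

P's transition system — 4 states:
  s0 = rec X. b.c.X + c.b.X + b.c.b.X has moves —b→ s1, —b→ s2, —c→ s3
  s1 = c.(rec X. b.c.X + c.b.X + b.c.b.X) has moves —c→ s0
  s2 = c.b.(rec X. b.c.X + c.b.X + b.c.b.X) has moves —c→ s3
  s3 = b.(rec X. b.c.X + c.b.X + b.c.b.X) has moves —b→ s0
Q's transition system — 4 states:
  t0 = rec X. b.c.X + c.b.X + b.c.b.X + c.b.X has moves —b→ t1, —b→ t2, —c→ t3
  t1 = c.(rec X. b.c.X + c.b.X + b.c.b.X + c.b.X) has moves —c→ t0
  t2 = c.b.(rec X. b.c.X + c.b.X + b.c.b.X + c.b.X) has moves —c→ t3
  t3 = b.(rec X. b.c.X + c.b.X + b.c.b.X + c.b.X) has moves —b→ t0
Partition-refinement fixed point:
  B0 = {s0, t0}
  B1 = {s1, t1}
  B2 = {s3, t3}
  B3 = {s2, t2}
s0 ∈ B0, t0 ∈ B0 → same block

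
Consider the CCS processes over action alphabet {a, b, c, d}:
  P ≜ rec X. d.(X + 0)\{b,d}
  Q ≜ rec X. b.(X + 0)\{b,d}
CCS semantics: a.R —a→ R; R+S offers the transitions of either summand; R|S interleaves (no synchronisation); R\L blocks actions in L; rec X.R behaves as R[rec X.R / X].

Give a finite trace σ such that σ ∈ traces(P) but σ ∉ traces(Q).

LTS(P): 2 reachable states
  s0 = rec X. d.(X + 0)\{b,d} ⊢ —d→ s1
  s1 = ((rec X. d.(X + 0)\{b,d}) + 0)\{b,d} ⊢ ∅
LTS(Q): 2 reachable states
  t0 = rec X. b.(X + 0)\{b,d} ⊢ —b→ t1
  t1 = ((rec X. b.(X + 0)\{b,d}) + 0)\{b,d} ⊢ ∅
Trace ⟨d⟩ through P, begin at {s0}:
  [1] d ⇒ {s1}
  P completes σ.
Trace ⟨d⟩ through Q, begin at {t0}:
  [1] d ⇒ no successor for Q

d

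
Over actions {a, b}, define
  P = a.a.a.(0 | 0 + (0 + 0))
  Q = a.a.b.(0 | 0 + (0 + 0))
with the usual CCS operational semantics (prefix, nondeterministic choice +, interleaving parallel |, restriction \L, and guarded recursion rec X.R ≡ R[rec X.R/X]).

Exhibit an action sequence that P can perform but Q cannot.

P's transition system — 4 states:
  s0 = a.a.a.(0 | 0 + (0 + 0)) :: —a→ s1
  s1 = a.a.(0 | 0 + (0 + 0)) :: —a→ s2
  s2 = a.(0 | 0 + (0 + 0)) :: —a→ s3
  s3 = 0 | 0 + (0 + 0) :: (no moves)
Q's transition system — 4 states:
  t0 = a.a.b.(0 | 0 + (0 + 0)) :: —a→ t1
  t1 = a.b.(0 | 0 + (0 + 0)) :: —a→ t2
  t2 = b.(0 | 0 + (0 + 0)) :: —b→ t3
  t3 = 0 | 0 + (0 + 0) :: (no moves)
Executing aaa from P (initial set {s0}):
  after a @ step 1: {s1}
  after a @ step 2: {s2}
  after a @ step 3: {s3}
  P completes σ.
Executing aaa from Q (initial set {t0}):
  after a @ step 1: {t1}
  after a @ step 2: {t2}
  after a @ step 3: ∅  — Q cannot continue

aaa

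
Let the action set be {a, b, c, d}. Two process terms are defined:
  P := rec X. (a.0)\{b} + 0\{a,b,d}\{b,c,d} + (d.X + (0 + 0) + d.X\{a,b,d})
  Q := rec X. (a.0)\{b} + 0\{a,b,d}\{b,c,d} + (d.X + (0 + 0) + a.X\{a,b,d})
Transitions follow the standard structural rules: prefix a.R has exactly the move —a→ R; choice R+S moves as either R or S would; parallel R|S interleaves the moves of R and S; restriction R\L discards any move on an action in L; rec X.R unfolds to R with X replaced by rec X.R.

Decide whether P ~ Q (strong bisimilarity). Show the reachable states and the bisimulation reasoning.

P's transition system — 3 states:
  s0 = rec X. (a.0)\{b} + 0\{a,b,d}\{b,c,d} + (d.X + (0 + 0) + d.X\{a,b,d}) ⊢ =a=> s1, =d=> s0, =d=> s2
  s1 = 0\{b} ⊢ (no moves)
  s2 = (rec X. (a.0)\{b} + 0\{a,b,d}\{b,c,d} + (d.X + (0 + 0) + d.X\{a,b,d}))\{a,b,d} ⊢ (no moves)
Q's transition system — 3 states:
  t0 = rec X. (a.0)\{b} + 0\{a,b,d}\{b,c,d} + (d.X + (0 + 0) + a.X\{a,b,d}) ⊢ =a=> t1, =a=> t2, =d=> t0
  t1 = (rec X. (a.0)\{b} + 0\{a,b,d}\{b,c,d} + (d.X + (0 + 0) + a.X\{a,b,d}))\{a,b,d} ⊢ (no moves)
  t2 = 0\{b} ⊢ (no moves)
Partition-refinement fixed point:
  B0 = {s0}
  B1 = {s1, s2, t1, t2}
  B2 = {t0}
s0 ∈ B0, t0 ∈ B2 → different blocks

not bisimilar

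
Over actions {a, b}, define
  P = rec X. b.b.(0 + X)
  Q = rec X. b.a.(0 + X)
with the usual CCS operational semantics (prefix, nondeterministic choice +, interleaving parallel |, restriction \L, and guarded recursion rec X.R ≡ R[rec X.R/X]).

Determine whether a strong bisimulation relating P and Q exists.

not bisimilar

LTS(P): 3 reachable states
  m0 = rec X. b.b.(0 + X) has moves -b-> m1
  m1 = b.(0 + (rec X. b.b.(0 + X))) has moves -b-> m2
  m2 = 0 + (rec X. b.b.(0 + X)) has moves -b-> m1
LTS(Q): 3 reachable states
  n0 = rec X. b.a.(0 + X) has moves -b-> n1
  n1 = a.(0 + (rec X. b.a.(0 + X))) has moves -a-> n2
  n2 = 0 + (rec X. b.a.(0 + X)) has moves -b-> n1
Bisimilarity quotient blocks:
  B0 = {m0, m1, m2}
  B1 = {n0, n2}
  B2 = {n1}
m0 ∈ B0, n0 ∈ B1 → different blocks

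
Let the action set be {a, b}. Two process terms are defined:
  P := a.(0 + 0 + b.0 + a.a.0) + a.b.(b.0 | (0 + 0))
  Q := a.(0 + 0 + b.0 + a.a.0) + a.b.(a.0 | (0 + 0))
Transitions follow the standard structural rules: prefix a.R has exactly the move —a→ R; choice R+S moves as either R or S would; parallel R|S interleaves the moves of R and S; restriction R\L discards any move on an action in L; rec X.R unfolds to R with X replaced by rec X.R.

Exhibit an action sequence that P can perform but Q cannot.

abb

Reachable graph of P (7 states):
  m0 = a.(0 + 0 + b.0 + a.a.0) + a.b.(b.0 | (0 + 0)) ⊢ =a=> m1, =a=> m2
  m1 = 0 + 0 + b.0 + a.a.0 ⊢ =a=> m3, =b=> m4
  m2 = b.(b.0 | (0 + 0)) ⊢ =b=> m5
  m3 = a.0 ⊢ =a=> m4
  m4 = 0 ⊢ ·
  m5 = b.0 | (0 + 0) ⊢ =b=> m6
  m6 = 0 | (0 + 0) ⊢ ·
Reachable graph of Q (7 states):
  n0 = a.(0 + 0 + b.0 + a.a.0) + a.b.(a.0 | (0 + 0)) ⊢ =a=> n1, =a=> n2
  n1 = 0 + 0 + b.0 + a.a.0 ⊢ =a=> n3, =b=> n4
  n2 = b.(a.0 | (0 + 0)) ⊢ =b=> n5
  n3 = a.0 ⊢ =a=> n4
  n4 = 0 ⊢ ·
  n5 = a.0 | (0 + 0) ⊢ =a=> n6
  n6 = 0 | (0 + 0) ⊢ ·
Trace ⟨abb⟩ through P, begin at {m0}:
  step 1 (a): {m1, m2}
  step 2 (b): {m4, m5}
  step 3 (b): {m6}
  — P admits the full trace.
Trace ⟨abb⟩ through Q, begin at {n0}:
  step 1 (a): {n1, n2}
  step 2 (b): {n4, n5}
  step 3 (b): ∅ (Q stuck)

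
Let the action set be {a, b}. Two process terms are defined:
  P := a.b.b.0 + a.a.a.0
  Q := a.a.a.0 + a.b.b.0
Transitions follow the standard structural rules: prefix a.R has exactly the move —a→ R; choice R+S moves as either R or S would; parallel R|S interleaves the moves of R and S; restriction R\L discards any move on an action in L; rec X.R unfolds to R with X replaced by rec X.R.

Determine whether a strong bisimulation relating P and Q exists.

LTS(P): 6 reachable states
  m0 = a.b.b.0 + a.a.a.0 ⊢ -a-> m1, -a-> m2
  m1 = a.a.0 ⊢ -a-> m3
  m2 = b.b.0 ⊢ -b-> m4
  m3 = a.0 ⊢ -a-> m5
  m4 = b.0 ⊢ -b-> m5
  m5 = 0 ⊢ ∅
LTS(Q): 6 reachable states
  n0 = a.a.a.0 + a.b.b.0 ⊢ -a-> n1, -a-> n2
  n1 = a.a.0 ⊢ -a-> n3
  n2 = b.b.0 ⊢ -b-> n4
  n3 = a.0 ⊢ -a-> n5
  n4 = b.0 ⊢ -b-> n5
  n5 = 0 ⊢ ∅
Bisimilarity quotient blocks:
  B0 = {m0, n0}
  B1 = {m1, n1}
  B2 = {m3, n3}
  B3 = {m5, n5}
  B4 = {m2, n2}
  B5 = {m4, n4}
m0 ∈ B0, n0 ∈ B0 → same block

P ~ Q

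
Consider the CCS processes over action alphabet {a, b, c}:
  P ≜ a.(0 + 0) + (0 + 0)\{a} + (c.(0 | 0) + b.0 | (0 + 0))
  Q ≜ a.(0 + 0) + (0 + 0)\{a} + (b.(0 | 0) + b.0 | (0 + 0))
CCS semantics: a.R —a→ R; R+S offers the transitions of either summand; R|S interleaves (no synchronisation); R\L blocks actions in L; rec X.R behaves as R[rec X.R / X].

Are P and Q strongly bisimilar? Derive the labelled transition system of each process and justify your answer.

P ≁ Q

P's transition system — 4 states:
  s0 = a.(0 + 0) + (0 + 0)\{a} + (c.(0 | 0) + b.0 | (0 + 0)) has moves =a=> s1, =b=> s2, =c=> s3
  s1 = 0 + 0 has moves ∅
  s2 = 0 | (0 + 0) has moves ∅
  s3 = 0 | 0 has moves ∅
Q's transition system — 4 states:
  t0 = a.(0 + 0) + (0 + 0)\{a} + (b.(0 | 0) + b.0 | (0 + 0)) has moves =a=> t1, =b=> t2, =b=> t3
  t1 = 0 + 0 has moves ∅
  t2 = 0 | (0 + 0) has moves ∅
  t3 = 0 | 0 has moves ∅
Partition-refinement fixed point:
  B0 = {s0}
  B1 = {s1, s2, s3, t1, t2, t3}
  B2 = {t0}
s0 ∈ B0, t0 ∈ B2 → different blocks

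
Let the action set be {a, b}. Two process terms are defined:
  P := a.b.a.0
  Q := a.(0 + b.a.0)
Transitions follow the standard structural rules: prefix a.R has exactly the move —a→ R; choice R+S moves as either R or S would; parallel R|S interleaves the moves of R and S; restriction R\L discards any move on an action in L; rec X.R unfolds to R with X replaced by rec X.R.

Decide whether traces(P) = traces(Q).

P's transition system — 4 states:
  u0 = a.b.a.0 :: ··a··> u1
  u1 = b.a.0 :: ··b··> u2
  u2 = a.0 :: ··a··> u3
  u3 = 0 :: ·
Q's transition system — 4 states:
  v0 = a.(0 + b.a.0) :: ··a··> v1
  v1 = 0 + b.a.0 :: ··b··> v2
  v2 = a.0 :: ··a··> v3
  v3 = 0 :: ·
Bisimilarity quotient blocks:
  B0 = {u0, v0}
  B1 = {u1, v1}
  B2 = {u2, v2}
  B3 = {u3, v3}
u0 ∈ B0, v0 ∈ B0 → same block
Bisimilar ⇒ trace-equivalent.

traces(P) = traces(Q)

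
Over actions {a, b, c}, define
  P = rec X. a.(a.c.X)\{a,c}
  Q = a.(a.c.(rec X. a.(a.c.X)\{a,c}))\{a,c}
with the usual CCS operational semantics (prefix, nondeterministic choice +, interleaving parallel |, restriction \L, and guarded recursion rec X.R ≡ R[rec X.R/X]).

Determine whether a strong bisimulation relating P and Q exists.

YES

LTS(P): 2 reachable states
  u0 = rec X. a.(a.c.X)\{a,c} ⊢ -a-> u1
  u1 = (a.c.(rec X. a.(a.c.X)\{a,c}))\{a,c} ⊢ stopped
LTS(Q): 2 reachable states
  v0 = a.(a.c.(rec X. a.(a.c.X)\{a,c}))\{a,c} ⊢ -a-> v1
  v1 = (a.c.(rec X. a.(a.c.X)\{a,c}))\{a,c} ⊢ stopped
Bisimilarity quotient blocks:
  B0 = {u0, v0}
  B1 = {u1, v1}
u0 ∈ B0, v0 ∈ B0 → same block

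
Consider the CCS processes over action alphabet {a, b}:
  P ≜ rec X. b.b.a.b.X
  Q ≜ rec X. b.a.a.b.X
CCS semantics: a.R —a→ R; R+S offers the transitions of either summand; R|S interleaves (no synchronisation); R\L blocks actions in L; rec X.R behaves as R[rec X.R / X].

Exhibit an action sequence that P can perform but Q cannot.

bb

P's transition system — 4 states:
  u0 = rec X. b.b.a.b.X → ··b··> u1
  u1 = b.a.b.(rec X. b.b.a.b.X) → ··b··> u2
  u2 = a.b.(rec X. b.b.a.b.X) → ··a··> u3
  u3 = b.(rec X. b.b.a.b.X) → ··b··> u0
Q's transition system — 4 states:
  v0 = rec X. b.a.a.b.X → ··b··> v1
  v1 = a.a.b.(rec X. b.a.a.b.X) → ··a··> v2
  v2 = a.b.(rec X. b.a.a.b.X) → ··a··> v3
  v3 = b.(rec X. b.a.a.b.X) → ··b··> v0
Trace ⟨bb⟩ through P, begin at {u0}:
  after b @ step 1: {u1}
  after b @ step 2: {u2}
  ✓ P
Trace ⟨bb⟩ through Q, begin at {v0}:
  after b @ step 1: {v1}
  after b @ step 2: no successor for Q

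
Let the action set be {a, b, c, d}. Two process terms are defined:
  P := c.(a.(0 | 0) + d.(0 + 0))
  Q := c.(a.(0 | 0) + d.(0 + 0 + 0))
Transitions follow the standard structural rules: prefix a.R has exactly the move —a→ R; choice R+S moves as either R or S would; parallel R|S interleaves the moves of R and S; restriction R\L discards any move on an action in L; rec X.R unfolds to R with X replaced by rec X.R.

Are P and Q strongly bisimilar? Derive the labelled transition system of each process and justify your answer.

LTS(P): 4 reachable states
  s0 = c.(a.(0 | 0) + d.(0 + 0)) has moves --c--▸ s1
  s1 = a.(0 | 0) + d.(0 + 0) has moves --a--▸ s2, --d--▸ s3
  s2 = 0 | 0 has moves (no moves)
  s3 = 0 + 0 has moves (no moves)
LTS(Q): 4 reachable states
  t0 = c.(a.(0 | 0) + d.(0 + 0 + 0)) has moves --c--▸ t1
  t1 = a.(0 | 0) + d.(0 + 0 + 0) has moves --a--▸ t2, --d--▸ t3
  t2 = 0 | 0 has moves (no moves)
  t3 = 0 + 0 + 0 has moves (no moves)
Partition-refinement fixed point:
  B0 = {s0, t0}
  B1 = {s1, t1}
  B2 = {s2, s3, t2, t3}
s0 ∈ B0, t0 ∈ B0 → same block

bisimilar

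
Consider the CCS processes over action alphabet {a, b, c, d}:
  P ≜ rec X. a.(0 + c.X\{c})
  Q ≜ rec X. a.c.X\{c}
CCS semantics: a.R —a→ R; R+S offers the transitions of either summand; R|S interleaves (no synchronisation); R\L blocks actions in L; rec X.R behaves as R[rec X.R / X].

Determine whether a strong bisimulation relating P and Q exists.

bisimilar

Reachable graph of P (4 states):
  u0 = rec X. a.(0 + c.X\{c}) :: -a-> u1
  u1 = 0 + c.(rec X. a.(0 + c.X\{c}))\{c} :: -c-> u2
  u2 = (rec X. a.(0 + c.X\{c}))\{c} :: -a-> u3
  u3 = (0 + c.(rec X. a.(0 + c.X\{c}))\{c})\{c} :: deadlocked
Reachable graph of Q (4 states):
  v0 = rec X. a.c.X\{c} :: -a-> v1
  v1 = c.(rec X. a.c.X\{c})\{c} :: -c-> v2
  v2 = (rec X. a.c.X\{c})\{c} :: -a-> v3
  v3 = (c.(rec X. a.c.X\{c})\{c})\{c} :: deadlocked
Partition-refinement fixed point:
  B0 = {u0, v0}
  B1 = {u1, v1}
  B2 = {u2, v2}
  B3 = {u3, v3}
u0 ∈ B0, v0 ∈ B0 → same block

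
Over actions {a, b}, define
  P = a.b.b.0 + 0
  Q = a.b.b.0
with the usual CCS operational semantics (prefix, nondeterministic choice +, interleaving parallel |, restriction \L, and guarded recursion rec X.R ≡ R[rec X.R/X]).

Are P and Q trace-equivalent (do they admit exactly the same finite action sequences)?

P's transition system — 4 states:
  m0 = a.b.b.0 + 0 has moves --a--▸ m1
  m1 = b.b.0 has moves --b--▸ m2
  m2 = b.0 has moves --b--▸ m3
  m3 = 0 has moves stopped
Q's transition system — 4 states:
  n0 = a.b.b.0 has moves --a--▸ n1
  n1 = b.b.0 has moves --b--▸ n2
  n2 = b.0 has moves --b--▸ n3
  n3 = 0 has moves stopped
Bisimilarity quotient blocks:
  B0 = {m0, n0}
  B1 = {m1, n1}
  B2 = {m2, n2}
  B3 = {m3, n3}
m0 ∈ B0, n0 ∈ B0 → same block
Bisimilar ⇒ trace-equivalent.

trace-equivalent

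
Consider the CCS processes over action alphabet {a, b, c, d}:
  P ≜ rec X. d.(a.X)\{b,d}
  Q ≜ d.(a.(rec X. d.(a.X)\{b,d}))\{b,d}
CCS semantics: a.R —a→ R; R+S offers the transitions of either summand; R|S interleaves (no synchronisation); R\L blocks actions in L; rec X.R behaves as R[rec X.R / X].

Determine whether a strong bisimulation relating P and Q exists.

YES

Reachable graph of P (3 states):
  s0 = rec X. d.(a.X)\{b,d} :: --d--▸ s1
  s1 = (a.(rec X. d.(a.X)\{b,d}))\{b,d} :: --a--▸ s2
  s2 = (rec X. d.(a.X)\{b,d})\{b,d} :: stopped
Reachable graph of Q (3 states):
  t0 = d.(a.(rec X. d.(a.X)\{b,d}))\{b,d} :: --d--▸ t1
  t1 = (a.(rec X. d.(a.X)\{b,d}))\{b,d} :: --a--▸ t2
  t2 = (rec X. d.(a.X)\{b,d})\{b,d} :: stopped
Partition-refinement fixed point:
  B0 = {s0, t0}
  B1 = {s1, t1}
  B2 = {s2, t2}
s0 ∈ B0, t0 ∈ B0 → same block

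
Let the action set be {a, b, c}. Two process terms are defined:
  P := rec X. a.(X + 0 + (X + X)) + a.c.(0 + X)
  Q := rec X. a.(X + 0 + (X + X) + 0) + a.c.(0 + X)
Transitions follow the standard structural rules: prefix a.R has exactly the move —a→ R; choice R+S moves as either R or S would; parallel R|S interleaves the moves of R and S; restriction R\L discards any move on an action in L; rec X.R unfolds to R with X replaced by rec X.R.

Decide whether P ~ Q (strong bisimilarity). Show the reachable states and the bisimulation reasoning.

Reachable graph of P (4 states):
  p0 = rec X. a.(X + 0 + (X + X)) + a.c.(0 + X) :: =a=> p1, =a=> p2
  p1 = (rec X. a.(X + 0 + (X + X)) + a.c.(0 + X)) + 0 + ((rec X. a.(X + 0 + (X + X)) + a.c.(0 + X)) + (rec X. a.(X + 0 + (X + X)) + a.c.(0 + X))) :: =a=> p1, =a=> p2
  p2 = c.(0 + (rec X. a.(X + 0 + (X + X)) + a.c.(0 + X))) :: =c=> p3
  p3 = 0 + (rec X. a.(X + 0 + (X + X)) + a.c.(0 + X)) :: =a=> p1, =a=> p2
Reachable graph of Q (4 states):
  q0 = rec X. a.(X + 0 + (X + X) + 0) + a.c.(0 + X) :: =a=> q1, =a=> q2
  q1 = (rec X. a.(X + 0 + (X + X) + 0) + a.c.(0 + X)) + 0 + ((rec X. a.(X + 0 + (X + X) + 0) + a.c.(0 + X)) + (rec X. a.(X + 0 + (X + X) + 0) + a.c.(0 + X))) + 0 :: =a=> q1, =a=> q2
  q2 = c.(0 + (rec X. a.(X + 0 + (X + X) + 0) + a.c.(0 + X))) :: =c=> q3
  q3 = 0 + (rec X. a.(X + 0 + (X + X) + 0) + a.c.(0 + X)) :: =a=> q1, =a=> q2
Partition-refinement fixed point:
  B0 = {p0, p1, p3, q0, q1, q3}
  B1 = {p2, q2}
p0 ∈ B0, q0 ∈ B0 → same block

P ~ Q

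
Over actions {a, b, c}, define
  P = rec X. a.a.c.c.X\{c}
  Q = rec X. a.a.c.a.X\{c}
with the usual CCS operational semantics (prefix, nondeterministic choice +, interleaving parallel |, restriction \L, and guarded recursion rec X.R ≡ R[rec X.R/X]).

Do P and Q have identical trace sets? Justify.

LTS(P): 7 reachable states
  s0 = rec X. a.a.c.c.X\{c} ⊢ ··a··> s1
  s1 = a.c.c.(rec X. a.a.c.c.X\{c})\{c} ⊢ ··a··> s2
  s2 = c.c.(rec X. a.a.c.c.X\{c})\{c} ⊢ ··c··> s3
  s3 = c.(rec X. a.a.c.c.X\{c})\{c} ⊢ ··c··> s4
  s4 = (rec X. a.a.c.c.X\{c})\{c} ⊢ ··a··> s5
  s5 = (a.c.c.(rec X. a.a.c.c.X\{c})\{c})\{c} ⊢ ··a··> s6
  s6 = (c.c.(rec X. a.a.c.c.X\{c})\{c})\{c} ⊢ deadlocked
LTS(Q): 7 reachable states
  t0 = rec X. a.a.c.a.X\{c} ⊢ ··a··> t1
  t1 = a.c.a.(rec X. a.a.c.a.X\{c})\{c} ⊢ ··a··> t2
  t2 = c.a.(rec X. a.a.c.a.X\{c})\{c} ⊢ ··c··> t3
  t3 = a.(rec X. a.a.c.a.X\{c})\{c} ⊢ ··a··> t4
  t4 = (rec X. a.a.c.a.X\{c})\{c} ⊢ ··a··> t5
  t5 = (a.c.a.(rec X. a.a.c.a.X\{c})\{c})\{c} ⊢ ··a··> t6
  t6 = (c.a.(rec X. a.a.c.a.X\{c})\{c})\{c} ⊢ deadlocked
Run σ = ⟨aacc⟩ on P: start {s0}
  [1] a ⇒ {s1}
  [2] a ⇒ {s2}
  [3] c ⇒ {s3}
  [4] c ⇒ {s4}
  P completes σ.
Run σ = ⟨aacc⟩ on Q: start {t0}
  [1] a ⇒ {t1}
  [2] a ⇒ {t2}
  [3] c ⇒ {t3}
  [4] c ⇒ ∅ (Q stuck)

traces(P) ≠ traces(Q) — witness ⟨aacc⟩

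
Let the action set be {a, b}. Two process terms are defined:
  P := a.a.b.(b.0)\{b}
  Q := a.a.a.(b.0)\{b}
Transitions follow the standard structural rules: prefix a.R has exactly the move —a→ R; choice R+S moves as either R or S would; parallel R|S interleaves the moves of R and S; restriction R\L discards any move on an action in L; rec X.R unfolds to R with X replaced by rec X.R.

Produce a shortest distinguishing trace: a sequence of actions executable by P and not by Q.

P's transition system — 4 states:
  u0 = a.a.b.(b.0)\{b} :: -a-> u1
  u1 = a.b.(b.0)\{b} :: -a-> u2
  u2 = b.(b.0)\{b} :: -b-> u3
  u3 = (b.0)\{b} :: stopped
Q's transition system — 4 states:
  v0 = a.a.a.(b.0)\{b} :: -a-> v1
  v1 = a.a.(b.0)\{b} :: -a-> v2
  v2 = a.(b.0)\{b} :: -a-> v3
  v3 = (b.0)\{b} :: stopped
Executing aab from P (initial set {u0}):
  step 1 (a): {u1}
  step 2 (a): {u2}
  step 3 (b): {u3}
  P completes σ.
Executing aab from Q (initial set {v0}):
  step 1 (a): {v1}
  step 2 (a): {v2}
  step 3 (b): ∅  — Q cannot continue

aab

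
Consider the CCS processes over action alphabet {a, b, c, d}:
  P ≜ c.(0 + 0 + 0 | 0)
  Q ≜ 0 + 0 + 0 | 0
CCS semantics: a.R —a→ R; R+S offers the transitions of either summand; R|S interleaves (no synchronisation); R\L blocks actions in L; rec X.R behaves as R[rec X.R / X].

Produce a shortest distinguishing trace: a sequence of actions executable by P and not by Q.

Reachable graph of P (2 states):
  u0 = c.(0 + 0 + 0 | 0) ⊢ =c=> u1
  u1 = 0 + 0 + 0 | 0 ⊢ deadlocked
Reachable graph of Q (1 states):
  v0 = 0 + 0 + 0 | 0 ⊢ deadlocked
Run σ = ⟨c⟩ on P: start {u0}
  after c @ step 1: {u1}
  — P admits the full trace.
Run σ = ⟨c⟩ on Q: start {v0}
  after c @ step 1: ∅  — Q cannot continue

c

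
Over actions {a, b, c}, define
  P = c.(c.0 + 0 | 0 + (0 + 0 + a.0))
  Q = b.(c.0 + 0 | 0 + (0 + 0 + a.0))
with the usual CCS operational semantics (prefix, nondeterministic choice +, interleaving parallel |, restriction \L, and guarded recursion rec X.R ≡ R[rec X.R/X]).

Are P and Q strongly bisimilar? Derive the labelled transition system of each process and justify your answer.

NO

Reachable graph of P (3 states):
  u0 = c.(c.0 + 0 | 0 + (0 + 0 + a.0)) ⊢ =c=> u1
  u1 = c.0 + 0 | 0 + (0 + 0 + a.0) ⊢ =a=> u2, =c=> u2
  u2 = 0 ⊢ (no moves)
Reachable graph of Q (3 states):
  v0 = b.(c.0 + 0 | 0 + (0 + 0 + a.0)) ⊢ =b=> v1
  v1 = c.0 + 0 | 0 + (0 + 0 + a.0) ⊢ =a=> v2, =c=> v2
  v2 = 0 ⊢ (no moves)
Partition-refinement fixed point:
  B0 = {u0}
  B1 = {u1, v1}
  B2 = {u2, v2}
  B3 = {v0}
u0 ∈ B0, v0 ∈ B3 → different blocks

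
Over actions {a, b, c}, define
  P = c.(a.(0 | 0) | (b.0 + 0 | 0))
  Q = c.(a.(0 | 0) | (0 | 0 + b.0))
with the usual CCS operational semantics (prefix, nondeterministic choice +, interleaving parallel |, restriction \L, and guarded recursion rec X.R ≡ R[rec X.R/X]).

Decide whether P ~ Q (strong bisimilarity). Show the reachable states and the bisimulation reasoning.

P's transition system — 5 states:
  p0 = c.(a.(0 | 0) | (b.0 + 0 | 0)) :: =c=> p1
  p1 = a.(0 | 0) | (b.0 + 0 | 0) :: =a=> p2, =b=> p3
  p2 = 0 | 0 | (b.0 + 0 | 0) :: =b=> p4
  p3 = a.(0 | 0) | 0 :: =a=> p4
  p4 = 0 | 0 | 0 :: ∅
Q's transition system — 5 states:
  q0 = c.(a.(0 | 0) | (0 | 0 + b.0)) :: =c=> q1
  q1 = a.(0 | 0) | (0 | 0 + b.0) :: =a=> q2, =b=> q3
  q2 = 0 | 0 | (0 | 0 + b.0) :: =b=> q4
  q3 = a.(0 | 0) | 0 :: =a=> q4
  q4 = 0 | 0 | 0 :: ∅
Bisimilarity quotient blocks:
  B0 = {p0, q0}
  B1 = {p1, q1}
  B2 = {p2, q2}
  B3 = {p4, q4}
  B4 = {p3, q3}
p0 ∈ B0, q0 ∈ B0 → same block

YES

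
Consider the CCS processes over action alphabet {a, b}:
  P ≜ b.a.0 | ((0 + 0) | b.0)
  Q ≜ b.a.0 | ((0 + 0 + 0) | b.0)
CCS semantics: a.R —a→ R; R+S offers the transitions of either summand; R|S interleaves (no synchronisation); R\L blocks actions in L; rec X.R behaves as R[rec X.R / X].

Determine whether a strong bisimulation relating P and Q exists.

LTS(P): 6 reachable states
  m0 = b.a.0 | ((0 + 0) | b.0) → —b→ m1, —b→ m2
  m1 = a.0 | ((0 + 0) | b.0) → —a→ m3, —b→ m4
  m2 = b.a.0 | ((0 + 0) | 0) → —b→ m4
  m3 = 0 | ((0 + 0) | b.0) → —b→ m5
  m4 = a.0 | ((0 + 0) | 0) → —a→ m5
  m5 = 0 | ((0 + 0) | 0) → deadlocked
LTS(Q): 6 reachable states
  n0 = b.a.0 | ((0 + 0 + 0) | b.0) → —b→ n1, —b→ n2
  n1 = a.0 | ((0 + 0 + 0) | b.0) → —a→ n3, —b→ n4
  n2 = b.a.0 | ((0 + 0 + 0) | 0) → —b→ n4
  n3 = 0 | ((0 + 0 + 0) | b.0) → —b→ n5
  n4 = a.0 | ((0 + 0 + 0) | 0) → —a→ n5
  n5 = 0 | ((0 + 0 + 0) | 0) → deadlocked
Bisimilarity quotient blocks:
  B0 = {m0, n0}
  B1 = {m2, n2}
  B2 = {m4, n4}
  B3 = {m5, n5}
  B4 = {m1, n1}
  B5 = {m3, n3}
m0 ∈ B0, n0 ∈ B0 → same block

bisimilar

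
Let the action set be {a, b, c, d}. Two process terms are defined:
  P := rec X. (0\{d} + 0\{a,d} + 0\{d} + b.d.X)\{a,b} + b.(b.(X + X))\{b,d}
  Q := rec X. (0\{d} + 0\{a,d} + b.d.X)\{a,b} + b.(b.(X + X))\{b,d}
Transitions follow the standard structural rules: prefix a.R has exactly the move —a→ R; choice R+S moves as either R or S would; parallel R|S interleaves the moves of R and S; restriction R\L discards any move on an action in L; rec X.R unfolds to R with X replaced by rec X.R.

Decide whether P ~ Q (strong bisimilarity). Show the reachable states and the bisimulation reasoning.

P's transition system — 2 states:
  s0 = rec X. (0\{d} + 0\{a,d} + 0\{d} + b.d.X)\{a,b} + b.(b.(X + X))\{b,d} ⊢ ··b··> s1
  s1 = (b.((rec X. (0\{d} + 0\{a,d} + 0\{d} + b.d.X)\{a,b} + b.(b.(X + X))\{b,d}) + (rec X. (0\{d} + 0\{a,d} + 0\{d} + b.d.X)\{a,b} + b.(b.(X + X))\{b,d})))\{b,d} ⊢ ∅
Q's transition system — 2 states:
  t0 = rec X. (0\{d} + 0\{a,d} + b.d.X)\{a,b} + b.(b.(X + X))\{b,d} ⊢ ··b··> t1
  t1 = (b.((rec X. (0\{d} + 0\{a,d} + b.d.X)\{a,b} + b.(b.(X + X))\{b,d}) + (rec X. (0\{d} + 0\{a,d} + b.d.X)\{a,b} + b.(b.(X + X))\{b,d})))\{b,d} ⊢ ∅
Partition-refinement fixed point:
  B0 = {s0, t0}
  B1 = {s1, t1}
s0 ∈ B0, t0 ∈ B0 → same block

P ~ Q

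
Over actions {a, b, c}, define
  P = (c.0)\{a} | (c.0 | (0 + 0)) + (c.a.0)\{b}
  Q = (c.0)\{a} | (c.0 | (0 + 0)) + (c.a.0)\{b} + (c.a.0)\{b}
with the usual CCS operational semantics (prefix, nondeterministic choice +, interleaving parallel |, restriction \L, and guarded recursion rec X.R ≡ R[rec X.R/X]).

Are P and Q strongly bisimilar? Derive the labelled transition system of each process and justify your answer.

bisimilar

P's transition system — 6 states:
  s0 = (c.0)\{a} | (c.0 | (0 + 0)) + (c.a.0)\{b} :: =c=> s1, =c=> s2, =c=> s3
  s1 = (a.0)\{b} :: =a=> s4
  s2 = (c.0)\{a} | (0 | (0 + 0)) :: =c=> s5
  s3 = 0\{a} | (c.0 | (0 + 0)) :: =c=> s5
  s4 = 0\{b} :: stopped
  s5 = 0\{a} | (0 | (0 + 0)) :: stopped
Q's transition system — 6 states:
  t0 = (c.0)\{a} | (c.0 | (0 + 0)) + (c.a.0)\{b} + (c.a.0)\{b} :: =c=> t1, =c=> t2, =c=> t3
  t1 = (a.0)\{b} :: =a=> t4
  t2 = (c.0)\{a} | (0 | (0 + 0)) :: =c=> t5
  t3 = 0\{a} | (c.0 | (0 + 0)) :: =c=> t5
  t4 = 0\{b} :: stopped
  t5 = 0\{a} | (0 | (0 + 0)) :: stopped
Partition-refinement fixed point:
  B0 = {s0, t0}
  B1 = {s1, t1}
  B2 = {s4, s5, t4, t5}
  B3 = {s2, s3, t2, t3}
s0 ∈ B0, t0 ∈ B0 → same block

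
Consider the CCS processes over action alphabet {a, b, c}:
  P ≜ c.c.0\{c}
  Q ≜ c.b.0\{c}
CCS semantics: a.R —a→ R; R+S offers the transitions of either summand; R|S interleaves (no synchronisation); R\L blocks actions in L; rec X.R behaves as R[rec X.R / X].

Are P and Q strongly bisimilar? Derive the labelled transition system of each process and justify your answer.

Reachable graph of P (3 states):
  p0 = c.c.0\{c} → =c=> p1
  p1 = c.0\{c} → =c=> p2
  p2 = 0\{c} → stopped
Reachable graph of Q (3 states):
  q0 = c.b.0\{c} → =c=> q1
  q1 = b.0\{c} → =b=> q2
  q2 = 0\{c} → stopped
Partition-refinement fixed point:
  B0 = {p0}
  B1 = {p1}
  B2 = {p2, q2}
  B3 = {q0}
  B4 = {q1}
p0 ∈ B0, q0 ∈ B3 → different blocks

NO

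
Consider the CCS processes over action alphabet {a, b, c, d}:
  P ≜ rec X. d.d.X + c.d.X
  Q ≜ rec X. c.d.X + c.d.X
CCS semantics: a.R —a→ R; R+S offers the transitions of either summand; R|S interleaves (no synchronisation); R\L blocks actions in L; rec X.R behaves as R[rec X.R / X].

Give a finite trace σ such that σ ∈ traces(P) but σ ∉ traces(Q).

d

P's transition system — 2 states:
  u0 = rec X. d.d.X + c.d.X has moves ··c··> u1, ··d··> u1
  u1 = d.(rec X. d.d.X + c.d.X) has moves ··d··> u0
Q's transition system — 2 states:
  v0 = rec X. c.d.X + c.d.X has moves ··c··> v1
  v1 = d.(rec X. c.d.X + c.d.X) has moves ··d··> v0
Run σ = ⟨d⟩ on P: start {u0}
  after d @ step 1: {u1}
  ✓ P
Run σ = ⟨d⟩ on Q: start {v0}
  after d @ step 1: ∅  — Q cannot continue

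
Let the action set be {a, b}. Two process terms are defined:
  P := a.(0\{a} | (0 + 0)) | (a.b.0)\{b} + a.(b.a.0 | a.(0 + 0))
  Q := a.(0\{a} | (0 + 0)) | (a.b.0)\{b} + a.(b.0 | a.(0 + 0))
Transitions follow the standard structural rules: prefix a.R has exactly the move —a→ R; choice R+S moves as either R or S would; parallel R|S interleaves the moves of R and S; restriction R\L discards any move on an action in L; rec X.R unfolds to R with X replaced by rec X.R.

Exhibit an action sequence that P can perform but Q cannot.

Reachable graph of P (10 states):
  s0 = a.(0\{a} | (0 + 0)) | (a.b.0)\{b} + a.(b.a.0 | a.(0 + 0)) :: —a→ s1, —a→ s2, —a→ s3
  s1 = 0\{a} | (0 + 0) | (a.b.0)\{b} :: —a→ s4
  s2 = a.(0\{a} | (0 + 0)) | (b.0)\{b} :: —a→ s4
  s3 = b.a.0 | a.(0 + 0) :: —a→ s5, —b→ s6
  s4 = 0\{a} | (0 + 0) | (b.0)\{b} :: stopped
  s5 = b.a.0 | (0 + 0) :: —b→ s7
  s6 = a.0 | a.(0 + 0) :: —a→ s7, —a→ s8
  s7 = a.0 | (0 + 0) :: —a→ s9
  s8 = 0 | a.(0 + 0) :: —a→ s9
  s9 = 0 | (0 + 0) :: stopped
Reachable graph of Q (8 states):
  t0 = a.(0\{a} | (0 + 0)) | (a.b.0)\{b} + a.(b.0 | a.(0 + 0)) :: —a→ t1, —a→ t2, —a→ t3
  t1 = 0\{a} | (0 + 0) | (a.b.0)\{b} :: —a→ t4
  t2 = a.(0\{a} | (0 + 0)) | (b.0)\{b} :: —a→ t4
  t3 = b.0 | a.(0 + 0) :: —a→ t5, —b→ t6
  t4 = 0\{a} | (0 + 0) | (b.0)\{b} :: stopped
  t5 = b.0 | (0 + 0) :: —b→ t7
  t6 = 0 | a.(0 + 0) :: —a→ t7
  t7 = 0 | (0 + 0) :: stopped
Trace ⟨aaba⟩ through P, begin at {s0}:
  after a @ step 1: {s1, s2, s3}
  after a @ step 2: {s4, s5}
  after b @ step 3: {s7}
  after a @ step 4: {s9}
  P completes σ.
Trace ⟨aaba⟩ through Q, begin at {t0}:
  after a @ step 1: {t1, t2, t3}
  after a @ step 2: {t4, t5}
  after b @ step 3: {t7}
  after a @ step 4: ∅ (Q stuck)

aaba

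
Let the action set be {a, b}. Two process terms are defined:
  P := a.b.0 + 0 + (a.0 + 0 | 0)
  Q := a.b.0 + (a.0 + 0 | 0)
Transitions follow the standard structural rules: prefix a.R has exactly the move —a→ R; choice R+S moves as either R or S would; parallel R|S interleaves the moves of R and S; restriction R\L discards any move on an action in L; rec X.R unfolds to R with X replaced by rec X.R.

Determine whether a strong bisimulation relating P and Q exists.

YES

P's transition system — 3 states:
  m0 = a.b.0 + 0 + (a.0 + 0 | 0) :: ··a··> m1, ··a··> m2
  m1 = 0 :: deadlocked
  m2 = b.0 :: ··b··> m1
Q's transition system — 3 states:
  n0 = a.b.0 + (a.0 + 0 | 0) :: ··a··> n1, ··a··> n2
  n1 = 0 :: deadlocked
  n2 = b.0 :: ··b··> n1
Partition-refinement fixed point:
  B0 = {m0, n0}
  B1 = {m2, n2}
  B2 = {m1, n1}
m0 ∈ B0, n0 ∈ B0 → same block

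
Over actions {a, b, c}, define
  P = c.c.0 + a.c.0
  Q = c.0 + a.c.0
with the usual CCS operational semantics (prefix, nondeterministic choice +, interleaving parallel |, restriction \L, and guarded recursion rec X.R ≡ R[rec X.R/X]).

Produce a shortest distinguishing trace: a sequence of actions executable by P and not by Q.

cc

P's transition system — 3 states:
  m0 = c.c.0 + a.c.0 has moves ··a··> m1, ··c··> m1
  m1 = c.0 has moves ··c··> m2
  m2 = 0 has moves ·
Q's transition system — 3 states:
  n0 = c.0 + a.c.0 has moves ··a··> n1, ··c··> n2
  n1 = c.0 has moves ··c··> n2
  n2 = 0 has moves ·
Trace ⟨cc⟩ through P, begin at {m0}:
  [1] c ⇒ {m1}
  [2] c ⇒ {m2}
  ✓ P
Trace ⟨cc⟩ through Q, begin at {n0}:
  [1] c ⇒ {n2}
  [2] c ⇒ ∅ (Q stuck)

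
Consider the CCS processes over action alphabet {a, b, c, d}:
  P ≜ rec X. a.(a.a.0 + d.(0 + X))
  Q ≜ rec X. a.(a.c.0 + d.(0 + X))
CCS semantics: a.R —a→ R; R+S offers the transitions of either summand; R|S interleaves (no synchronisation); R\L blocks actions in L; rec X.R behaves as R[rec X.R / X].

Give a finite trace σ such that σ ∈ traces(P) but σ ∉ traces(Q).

Reachable graph of P (5 states):
  u0 = rec X. a.(a.a.0 + d.(0 + X)) → —a→ u1
  u1 = a.a.0 + d.(0 + (rec X. a.(a.a.0 + d.(0 + X)))) → —a→ u2, —d→ u3
  u2 = a.0 → —a→ u4
  u3 = 0 + (rec X. a.(a.a.0 + d.(0 + X))) → —a→ u1
  u4 = 0 → (no moves)
Reachable graph of Q (5 states):
  v0 = rec X. a.(a.c.0 + d.(0 + X)) → —a→ v1
  v1 = a.c.0 + d.(0 + (rec X. a.(a.c.0 + d.(0 + X)))) → —a→ v2, —d→ v3
  v2 = c.0 → —c→ v4
  v3 = 0 + (rec X. a.(a.c.0 + d.(0 + X))) → —a→ v1
  v4 = 0 → (no moves)
Trace ⟨aaa⟩ through P, begin at {u0}:
  after a @ step 1: {u1}
  after a @ step 2: {u2}
  after a @ step 3: {u4}
  — P admits the full trace.
Trace ⟨aaa⟩ through Q, begin at {v0}:
  after a @ step 1: {v1}
  after a @ step 2: {v2}
  after a @ step 3: no successor for Q

aaa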